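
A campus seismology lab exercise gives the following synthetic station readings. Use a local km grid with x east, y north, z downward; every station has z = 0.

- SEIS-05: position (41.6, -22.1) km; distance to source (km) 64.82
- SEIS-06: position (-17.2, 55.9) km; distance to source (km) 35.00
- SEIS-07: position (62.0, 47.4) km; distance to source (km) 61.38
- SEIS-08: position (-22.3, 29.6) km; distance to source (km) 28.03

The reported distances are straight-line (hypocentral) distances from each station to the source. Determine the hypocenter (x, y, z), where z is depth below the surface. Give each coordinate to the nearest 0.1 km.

(4.0, 29.8, 9.7)

Each station gives a sphere (x−x_i)² + (y−y_i)² + z² = d_i² (stations at z=0).
Subtracting the SEIS-05 sphere from SEIS-06 and SEIS-07: z² cancels, leaving linear equations in x and y:
-117.6 x + 156.0 y = 4178.31
40.8 x + 139.0 y = 4305.92
Solving: x ≈ 4.004, y ≈ 29.803 km (keep extra digits for the depth step; rounded: 4.0, 29.8).
Then from the SEIS-05 sphere: z² = 64.82² − (x − 41.6)² − (y + 22.1)² with x = 4.004, y = 29.803, so z ≈ 9.708 ≈ 9.7 km.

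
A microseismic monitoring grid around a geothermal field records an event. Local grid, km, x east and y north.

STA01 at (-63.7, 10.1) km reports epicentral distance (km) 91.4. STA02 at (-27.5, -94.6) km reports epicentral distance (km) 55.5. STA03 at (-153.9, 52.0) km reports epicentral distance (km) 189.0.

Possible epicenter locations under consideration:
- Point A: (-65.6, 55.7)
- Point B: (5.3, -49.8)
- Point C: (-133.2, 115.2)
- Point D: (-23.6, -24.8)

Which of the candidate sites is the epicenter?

For each candidate, compare |candidate − station| to the reported distance:
Point A: residuals STA01 45.8, STA02 99.6, STA03 100.6 → max 100.6 km
Point B: residuals STA01 0.0, STA02 0.0, STA03 0.0 → max 0.0 km
Point C: residuals STA01 34.6, STA02 179.4, STA03 122.5 → max 179.4 km
Point D: residuals STA01 38.2, STA02 14.4, STA03 37.8 → max 38.2 km
Only Point B has all residuals ≈ 0.

Point B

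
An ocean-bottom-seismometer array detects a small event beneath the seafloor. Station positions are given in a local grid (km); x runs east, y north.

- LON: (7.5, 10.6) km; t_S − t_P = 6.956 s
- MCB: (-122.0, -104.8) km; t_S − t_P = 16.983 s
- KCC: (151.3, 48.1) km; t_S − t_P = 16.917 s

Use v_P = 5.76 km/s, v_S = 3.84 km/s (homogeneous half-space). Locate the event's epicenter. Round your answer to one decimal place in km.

(-41.9, 73.7)

Distance from S−P lag: d = Δt · v_P v_S / (v_P − v_S) = Δt · (5.76·3.84)/(5.76−3.84) ≈ 11.5200·Δt.
So d_LON = 80.13, d_MCB = 195.64, d_KCC = 194.88 km.
Circle about each station: (x − 7.5)² + (y − 10.6)² = 80.13²; (x + 122.0)² + (y + 104.8)² = 195.64²; (x − 151.3)² + (y − 48.1)² = 194.88².
Subtracting the LON equation from the MCB and KCC equations removes the quadratic terms:
-259.0 x − 230.8 y = -6155.76
287.6 x + 75.0 y = -6520.71
Solving the 2×2 system: x ≈ -41.9, y ≈ 73.7 km.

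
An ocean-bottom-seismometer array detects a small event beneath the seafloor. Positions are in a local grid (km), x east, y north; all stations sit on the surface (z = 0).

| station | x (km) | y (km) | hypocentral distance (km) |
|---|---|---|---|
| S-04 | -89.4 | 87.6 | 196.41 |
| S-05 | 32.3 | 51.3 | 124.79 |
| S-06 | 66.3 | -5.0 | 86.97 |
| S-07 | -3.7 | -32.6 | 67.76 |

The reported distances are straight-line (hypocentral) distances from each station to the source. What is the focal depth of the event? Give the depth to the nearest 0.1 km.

Each station gives a sphere (x−x_i)² + (y−y_i)² + z² = d_i² (stations at z=0).
Subtracting the S-04 sphere from S-05 and S-06: z² cancels, leaving linear equations in x and y:
243.4 x − 72.6 y = 11013.20
311.4 x − 185.2 y = 19767.68
Solving: x ≈ 26.903, y ≈ -61.501 km (keep extra digits for the depth step; rounded: 26.9, -61.5).
Then from the S-04 sphere: z² = 196.41² − (x + 89.4)² − (y − 87.6)² with x = 26.903, y = -61.501, so z ≈ 53.098 ≈ 53.1 km.

depth ≈ 53.1 km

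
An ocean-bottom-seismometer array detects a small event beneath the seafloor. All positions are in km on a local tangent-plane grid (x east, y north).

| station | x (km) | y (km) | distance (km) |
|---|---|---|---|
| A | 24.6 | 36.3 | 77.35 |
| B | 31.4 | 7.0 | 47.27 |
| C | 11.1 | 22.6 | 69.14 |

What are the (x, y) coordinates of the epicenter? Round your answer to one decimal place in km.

42.7 km east, -38.9 km north

Circle about each station: (x − 24.6)² + (y − 36.3)² = 77.35²; (x − 31.4)² + (y − 7.0)² = 47.27²; (x − 11.1)² + (y − 22.6)² = 69.14².
Subtracting the A equation from the B and C equations removes the quadratic terms:
13.6 x − 58.6 y = 2860.68
-27.0 x − 27.4 y = -86.20
Solving the 2×2 system: x ≈ 42.7, y ≈ -38.9 km.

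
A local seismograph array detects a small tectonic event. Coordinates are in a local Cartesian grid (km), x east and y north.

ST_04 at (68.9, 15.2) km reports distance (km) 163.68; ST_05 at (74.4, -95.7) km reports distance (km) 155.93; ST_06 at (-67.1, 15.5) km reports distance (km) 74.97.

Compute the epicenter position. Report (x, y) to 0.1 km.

Circle about each station: (x − 68.9)² + (y − 15.2)² = 163.68²; (x − 74.4)² + (y + 95.7)² = 155.93²; (x + 67.1)² + (y − 15.5)² = 74.97².
Subtracting pairs of circle equations eliminates x²+y² and gives linear equations (the radical axes):
11.0 x − 221.8 y = 12192.58
-272.0 x + 0.6 y = 20935.05
Solving the 2×2 system: x ≈ -77.1, y ≈ -58.8 km.
Check against ST_04 (with the unrounded x, y): √((x − 68.9)²+(y − 15.2)²) = 163.68 ≈ 163.68 km. ✓

-77.1 km east, -58.8 km north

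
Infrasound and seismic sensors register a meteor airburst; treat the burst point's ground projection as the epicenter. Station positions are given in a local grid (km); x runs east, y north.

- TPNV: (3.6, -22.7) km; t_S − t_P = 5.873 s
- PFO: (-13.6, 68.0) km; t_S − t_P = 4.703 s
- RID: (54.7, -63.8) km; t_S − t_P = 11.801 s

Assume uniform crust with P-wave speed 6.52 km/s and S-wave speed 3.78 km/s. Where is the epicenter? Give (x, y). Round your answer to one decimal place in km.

Distance from S−P lag: d = Δt · v_P v_S / (v_P − v_S) = Δt · (6.52·3.78)/(6.52−3.78) ≈ 8.9947·Δt.
So d_TPNV = 52.83, d_PFO = 42.30, d_RID = 106.15 km.
Circle about each station: (x − 3.6)² + (y + 22.7)² = 52.83²; (x + 13.6)² + (y − 68.0)² = 42.30²; (x − 54.7)² + (y + 63.8)² = 106.15².
Subtracting the TPNV equation from the PFO and RID equations removes the quadratic terms:
-34.4 x + 181.4 y = 5282.43
102.2 x − 82.2 y = -1942.53
Solving the 2×2 system: x ≈ 5.2, y ≈ 30.1 km.

(5.2, 30.1)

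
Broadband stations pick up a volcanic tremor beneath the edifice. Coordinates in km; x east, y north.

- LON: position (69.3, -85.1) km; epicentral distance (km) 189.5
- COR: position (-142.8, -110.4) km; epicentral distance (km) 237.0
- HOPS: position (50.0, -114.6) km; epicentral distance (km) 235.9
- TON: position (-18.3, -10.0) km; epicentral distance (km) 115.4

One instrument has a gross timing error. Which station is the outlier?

LON

Solve using three stations at a time. Using COR, HOPS, TON (subtract circle equations pairwise → linear system) gives (x, y) ≈ (-40.3, 103.4).
Distances from that point to each station vs reported:
  LON: calculated 218.0 vs reported 189.5 → residual 28.5 km
  COR: calculated 237.0 vs reported 237.0 → residual 0.0 km
  HOPS: calculated 235.9 vs reported 235.9 → residual 0.0 km
  TON: calculated 115.5 vs reported 115.4 → residual 0.1 km
COR, HOPS, TON are mutually consistent (residuals ≈ 0); LON is off by 28.5 km.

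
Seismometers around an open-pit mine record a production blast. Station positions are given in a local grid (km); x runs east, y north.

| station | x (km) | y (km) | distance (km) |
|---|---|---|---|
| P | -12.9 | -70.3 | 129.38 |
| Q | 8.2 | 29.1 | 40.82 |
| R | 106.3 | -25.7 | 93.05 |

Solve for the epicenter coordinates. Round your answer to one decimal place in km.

Circle about each station: (x + 12.9)² + (y + 70.3)² = 129.38²; (x − 8.2)² + (y − 29.1)² = 40.82²; (x − 106.3)² + (y + 25.7)² = 93.05².
Subtracting pairs of circle equations eliminates x²+y² and gives linear equations (the radical axes):
42.2 x + 198.8 y = 10878.46
238.4 x + 89.2 y = 14932.56
Solving the 2×2 system: x ≈ 45.8, y ≈ 45.0 km.
Check against P (with the unrounded x, y): √((x + 12.9)²+(y + 70.3)²) = 129.38 ≈ 129.38 km. ✓

x ≈ 45.8 km, y ≈ 45.0 km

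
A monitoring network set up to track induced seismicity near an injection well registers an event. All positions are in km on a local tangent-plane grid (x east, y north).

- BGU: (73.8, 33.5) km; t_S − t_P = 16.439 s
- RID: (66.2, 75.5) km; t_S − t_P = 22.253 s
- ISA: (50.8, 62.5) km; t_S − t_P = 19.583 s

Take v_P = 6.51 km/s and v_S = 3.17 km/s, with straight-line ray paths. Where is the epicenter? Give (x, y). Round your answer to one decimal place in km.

Distance from S−P lag: d = Δt · v_P v_S / (v_P − v_S) = Δt · (6.51·3.17)/(6.51−3.17) ≈ 6.1787·Δt.
So d_BGU = 101.57, d_RID = 137.49, d_ISA = 121.00 km.
Circle about each station: (x − 73.8)² + (y − 33.5)² = 101.57²; (x − 66.2)² + (y − 75.5)² = 137.49²; (x − 50.8)² + (y − 62.5)² = 121.00².
Subtracting pairs of circle equations eliminates x²+y² and gives linear equations (the radical axes):
-15.2 x + 84.0 y = -5073.04
-46.0 x + 58.0 y = -4406.34
Solving the 2×2 system: x ≈ 25.4, y ≈ -55.8 km.

(25.4, -55.8)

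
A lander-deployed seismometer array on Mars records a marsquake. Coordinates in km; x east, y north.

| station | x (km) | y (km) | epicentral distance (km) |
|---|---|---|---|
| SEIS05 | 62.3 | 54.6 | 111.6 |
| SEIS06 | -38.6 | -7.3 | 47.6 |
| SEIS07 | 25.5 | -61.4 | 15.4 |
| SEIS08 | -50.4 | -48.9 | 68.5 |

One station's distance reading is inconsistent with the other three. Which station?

Solve using three stations at a time. Using SEIS05, SEIS07, SEIS08 (subtract circle equations pairwise → linear system) gives (x, y) ≈ (18.1, -47.9).
Distances from that point to each station vs reported:
  SEIS05: calculated 111.6 vs reported 111.6 → residual 0.0 km
  SEIS06: calculated 69.7 vs reported 47.6 → residual 22.1 km
  SEIS07: calculated 15.4 vs reported 15.4 → residual 0.0 km
  SEIS08: calculated 68.5 vs reported 68.5 → residual 0.0 km
SEIS05, SEIS07, SEIS08 are mutually consistent (residuals ≈ 0); SEIS06 is off by 22.1 km.

SEIS06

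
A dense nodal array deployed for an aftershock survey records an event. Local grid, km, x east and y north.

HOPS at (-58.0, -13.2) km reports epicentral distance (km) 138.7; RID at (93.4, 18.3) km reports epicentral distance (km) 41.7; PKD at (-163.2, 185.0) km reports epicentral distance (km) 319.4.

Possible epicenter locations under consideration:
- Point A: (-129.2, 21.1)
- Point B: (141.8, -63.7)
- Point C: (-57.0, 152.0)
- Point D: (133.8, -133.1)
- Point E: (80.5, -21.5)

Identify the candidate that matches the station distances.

For each candidate, compare |candidate − station| to the reported distance:
Point A: residuals HOPS 59.7, RID 180.9, PKD 152.0 → max 180.9 km
Point B: residuals HOPS 67.4, RID 53.5, PKD 74.1 → max 74.1 km
Point C: residuals HOPS 26.5, RID 159.5, PKD 208.2 → max 208.2 km
Point D: residuals HOPS 87.5, RID 115.0, PKD 115.8 → max 115.8 km
Point E: residuals HOPS 0.0, RID 0.1, PKD 0.0 → max 0.1 km
Only Point E has all residuals ≈ 0.

Point E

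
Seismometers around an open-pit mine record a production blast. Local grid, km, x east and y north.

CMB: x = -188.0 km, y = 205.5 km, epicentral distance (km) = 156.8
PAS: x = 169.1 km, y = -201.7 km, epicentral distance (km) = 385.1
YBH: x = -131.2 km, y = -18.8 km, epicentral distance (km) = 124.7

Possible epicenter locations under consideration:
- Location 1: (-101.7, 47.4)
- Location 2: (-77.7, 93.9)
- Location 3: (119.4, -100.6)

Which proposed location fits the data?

For each candidate, compare |candidate − station| to the reported distance:
Location 1: residuals CMB 23.3, PAS 17.2, YBH 52.2 → max 52.2 km
Location 2: residuals CMB 0.1, PAS 0.0, YBH 0.1 → max 0.1 km
Location 3: residuals CMB 277.0, PAS 272.4, YBH 138.9 → max 277.0 km
Only Location 2 has all residuals ≈ 0.

Location 2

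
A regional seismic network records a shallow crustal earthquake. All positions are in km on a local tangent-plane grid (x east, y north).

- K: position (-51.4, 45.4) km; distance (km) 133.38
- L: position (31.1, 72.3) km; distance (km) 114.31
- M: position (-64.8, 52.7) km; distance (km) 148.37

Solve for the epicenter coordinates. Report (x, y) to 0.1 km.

50.8 km east, -40.3 km north

Circle about each station: (x + 51.4)² + (y − 45.4)² = 133.38²; (x − 31.1)² + (y − 72.3)² = 114.31²; (x + 64.8)² + (y − 52.7)² = 148.37².
Subtracting pairs of circle equations eliminates x²+y² and gives linear equations (the radical axes):
165.0 x + 53.8 y = 6214.83
-26.8 x + 14.6 y = -1950.22
Solving the 2×2 system: x ≈ 50.8, y ≈ -40.3 km.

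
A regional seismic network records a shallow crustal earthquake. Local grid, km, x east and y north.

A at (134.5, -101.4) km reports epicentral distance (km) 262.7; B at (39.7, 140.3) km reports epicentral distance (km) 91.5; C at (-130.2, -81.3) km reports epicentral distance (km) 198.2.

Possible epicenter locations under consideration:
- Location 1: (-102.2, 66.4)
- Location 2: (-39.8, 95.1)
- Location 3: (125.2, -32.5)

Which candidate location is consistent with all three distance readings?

Location 2

For each candidate, compare |candidate − station| to the reported distance:
Location 1: residuals A 27.4, B 68.5, C 47.9 → max 68.5 km
Location 2: residuals A 0.0, B 0.0, C 0.0 → max 0.0 km
Location 3: residuals A 193.2, B 101.3, C 61.8 → max 193.2 km
Only Location 2 has all residuals ≈ 0.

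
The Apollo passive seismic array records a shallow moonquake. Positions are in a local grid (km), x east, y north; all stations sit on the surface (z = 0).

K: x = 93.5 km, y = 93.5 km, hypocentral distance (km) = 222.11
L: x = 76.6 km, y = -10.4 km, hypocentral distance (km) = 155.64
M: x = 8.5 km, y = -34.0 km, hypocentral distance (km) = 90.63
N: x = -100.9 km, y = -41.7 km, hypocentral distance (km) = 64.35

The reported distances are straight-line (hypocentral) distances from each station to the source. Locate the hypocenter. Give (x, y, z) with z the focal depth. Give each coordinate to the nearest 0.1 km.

x ≈ -63.6 km, y ≈ -55.1 km, depth ≈ 50.7 km

Each station gives a sphere (x−x_i)² + (y−y_i)² + z² = d_i² (stations at z=0).
Subtracting the K sphere from L and M: z² cancels, leaving linear equations in x and y:
-33.8 x − 207.8 y = 13600.26
-170.0 x − 255.0 y = 24862.81
Solving: x ≈ -63.595, y ≈ -55.105 km (keep extra digits for the depth step; rounded: -63.6, -55.1).
Then from the K sphere: z² = 222.11² − (x − 93.5)² − (y − 93.5)² with x = -63.595, y = -55.105, so z ≈ 50.701 ≈ 50.7 km.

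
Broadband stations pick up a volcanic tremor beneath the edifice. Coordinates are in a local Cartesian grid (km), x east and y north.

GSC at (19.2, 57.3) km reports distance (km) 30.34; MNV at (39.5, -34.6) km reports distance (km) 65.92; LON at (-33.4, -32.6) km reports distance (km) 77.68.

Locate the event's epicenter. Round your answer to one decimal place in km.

16.3 km east, 27.1 km north

Circle about each station: (x − 19.2)² + (y − 57.3)² = 30.34²; (x − 39.5)² + (y + 34.6)² = 65.92²; (x + 33.4)² + (y + 32.6)² = 77.68².
Subtracting the GSC equation from the MNV and LON equations removes the quadratic terms:
40.6 x − 183.8 y = -4319.45
-105.2 x − 179.8 y = -6587.28
Solving the 2×2 system: x ≈ 16.3, y ≈ 27.1 km.
Check against GSC (with the unrounded x, y): √((x − 19.2)²+(y − 57.3)²) = 30.34 ≈ 30.34 km. ✓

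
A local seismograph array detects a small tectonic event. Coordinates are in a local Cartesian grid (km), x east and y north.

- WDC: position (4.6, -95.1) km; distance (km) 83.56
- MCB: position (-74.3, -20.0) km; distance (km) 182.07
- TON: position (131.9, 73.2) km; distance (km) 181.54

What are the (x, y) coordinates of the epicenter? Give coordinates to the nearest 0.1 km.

87.8 km east, -102.9 km north

Circle about each station: (x − 4.6)² + (y + 95.1)² = 83.56²; (x + 74.3)² + (y + 20.0)² = 182.07²; (x − 131.9)² + (y − 73.2)² = 181.54².
Subtracting the WDC equation from the MCB and TON equations removes the quadratic terms:
-157.8 x + 150.2 y = -29311.89
254.6 x + 336.6 y = -12283.82
Solving the 2×2 system: x ≈ 87.8, y ≈ -102.9 km.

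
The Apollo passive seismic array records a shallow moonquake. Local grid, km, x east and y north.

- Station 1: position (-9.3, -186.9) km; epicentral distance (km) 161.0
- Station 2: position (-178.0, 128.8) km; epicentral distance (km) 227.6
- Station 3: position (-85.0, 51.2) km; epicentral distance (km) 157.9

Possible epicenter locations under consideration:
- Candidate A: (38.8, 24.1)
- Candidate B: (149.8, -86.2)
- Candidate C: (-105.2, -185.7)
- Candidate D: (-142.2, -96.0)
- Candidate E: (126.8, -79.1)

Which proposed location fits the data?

Candidate D

For each candidate, compare |candidate − station| to the reported distance:
Candidate A: residuals Station 1 55.4, Station 2 13.2, Station 3 31.2 → max 55.4 km
Candidate B: residuals Station 1 27.3, Station 2 164.4, Station 3 114.1 → max 164.4 km
Candidate C: residuals Station 1 65.1, Station 2 95.2, Station 3 79.9 → max 95.2 km
Candidate D: residuals Station 1 0.0, Station 2 0.0, Station 3 0.0 → max 0.0 km
Candidate E: residuals Station 1 12.6, Station 2 141.4, Station 3 90.8 → max 141.4 km
Only Candidate D has all residuals ≈ 0.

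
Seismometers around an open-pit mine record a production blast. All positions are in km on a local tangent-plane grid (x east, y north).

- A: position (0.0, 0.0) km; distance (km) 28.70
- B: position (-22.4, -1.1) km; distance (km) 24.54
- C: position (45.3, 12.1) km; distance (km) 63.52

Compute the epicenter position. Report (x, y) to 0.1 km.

Circle about each station: x² + y² = 28.70²; (x + 22.4)² + (y + 1.1)² = 24.54²; (x − 45.3)² + (y − 12.1)² = 63.52².
Subtracting the A equation from the B and C equations removes the quadratic terms:
-44.8 x − 2.2 y = 724.45
90.6 x + 24.2 y = -1012.60
Solving the 2×2 system: x ≈ -17.3, y ≈ 22.9 km.
Check against A (with the unrounded x, y): √(x²+y²) = 28.70 ≈ 28.70 km. ✓

x ≈ -17.3 km, y ≈ 22.9 km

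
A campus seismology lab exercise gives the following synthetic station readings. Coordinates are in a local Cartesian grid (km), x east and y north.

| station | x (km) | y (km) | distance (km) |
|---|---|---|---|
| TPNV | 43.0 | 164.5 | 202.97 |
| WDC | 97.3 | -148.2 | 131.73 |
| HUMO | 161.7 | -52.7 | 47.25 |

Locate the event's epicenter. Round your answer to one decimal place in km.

Circle about each station: (x − 43.0)² + (y − 164.5)² = 202.97²; (x − 97.3)² + (y + 148.2)² = 131.73²; (x − 161.7)² + (y + 52.7)² = 47.25².
Subtracting the TPNV equation from the WDC and HUMO equations removes the quadratic terms:
108.6 x − 625.4 y = 26365.31
237.4 x − 434.4 y = 38979.19
Solving the 2×2 system: x ≈ 127.6, y ≈ -20.0 km.
Check against TPNV (with the unrounded x, y): √((x − 43.0)²+(y − 164.5)²) = 202.97 ≈ 202.97 km. ✓

127.6 km east, -20.0 km north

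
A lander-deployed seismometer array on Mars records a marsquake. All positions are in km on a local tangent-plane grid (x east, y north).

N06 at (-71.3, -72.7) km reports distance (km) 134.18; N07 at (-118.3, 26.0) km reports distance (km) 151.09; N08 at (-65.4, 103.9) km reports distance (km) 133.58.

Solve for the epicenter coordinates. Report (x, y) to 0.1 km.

Circle about each station: (x + 71.3)² + (y + 72.7)² = 134.18²; (x + 118.3)² + (y − 26.0)² = 151.09²; (x + 65.4)² + (y − 103.9)² = 133.58².
Subtracting pairs of circle equations eliminates x²+y² and gives linear equations (the radical axes):
-94.0 x + 197.4 y = -522.01
11.8 x + 353.2 y = 4864.05
Solving the 2×2 system: x ≈ 32.2, y ≈ 12.7 km.

(32.2, 12.7)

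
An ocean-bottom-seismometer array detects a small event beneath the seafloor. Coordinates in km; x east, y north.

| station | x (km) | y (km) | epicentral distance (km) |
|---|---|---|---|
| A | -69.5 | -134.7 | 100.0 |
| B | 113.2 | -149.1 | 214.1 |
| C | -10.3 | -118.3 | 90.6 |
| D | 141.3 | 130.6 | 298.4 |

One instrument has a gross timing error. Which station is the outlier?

Solve using three stations at a time. Using B, C, D (subtract circle equations pairwise → linear system) gives (x, y) ≈ (-83.8, -65.3).
Distances from that point to each station vs reported:
  A: calculated 70.9 vs reported 100.0 → residual 29.1 km
  B: calculated 214.1 vs reported 214.1 → residual 0.0 km
  C: calculated 90.7 vs reported 90.6 → residual 0.1 km
  D: calculated 298.4 vs reported 298.4 → residual 0.0 km
B, C, D are mutually consistent (residuals ≈ 0); A is off by 29.1 km.

A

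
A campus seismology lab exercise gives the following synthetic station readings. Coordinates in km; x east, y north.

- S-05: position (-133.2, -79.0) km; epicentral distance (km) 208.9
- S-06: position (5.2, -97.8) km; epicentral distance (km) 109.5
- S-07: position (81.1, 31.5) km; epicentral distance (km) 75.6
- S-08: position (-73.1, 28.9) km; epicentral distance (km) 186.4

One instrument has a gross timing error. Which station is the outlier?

S-05

Solve using three stations at a time. Using S-06, S-07, S-08 (subtract circle equations pairwise → linear system) gives (x, y) ≈ (99.3, -41.9).
Distances from that point to each station vs reported:
  S-05: calculated 235.5 vs reported 208.9 → residual 26.6 km
  S-06: calculated 109.5 vs reported 109.5 → residual 0.0 km
  S-07: calculated 75.6 vs reported 75.6 → residual 0.0 km
  S-08: calculated 186.4 vs reported 186.4 → residual 0.0 km
S-06, S-07, S-08 are mutually consistent (residuals ≈ 0); S-05 is off by 26.6 km.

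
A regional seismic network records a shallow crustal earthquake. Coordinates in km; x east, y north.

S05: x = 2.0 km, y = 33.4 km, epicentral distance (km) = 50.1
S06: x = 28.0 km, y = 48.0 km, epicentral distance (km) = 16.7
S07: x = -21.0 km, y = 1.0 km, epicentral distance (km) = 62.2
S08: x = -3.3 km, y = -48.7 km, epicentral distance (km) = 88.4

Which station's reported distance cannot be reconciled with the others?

S05

Solve using three stations at a time. Using S06, S07, S08 (subtract circle equations pairwise → linear system) gives (x, y) ≈ (33.0, 31.9).
Distances from that point to each station vs reported:
  S05: calculated 31.0 vs reported 50.1 → residual 19.1 km
  S06: calculated 16.8 vs reported 16.7 → residual 0.1 km
  S07: calculated 62.2 vs reported 62.2 → residual 0.0 km
  S08: calculated 88.4 vs reported 88.4 → residual 0.0 km
S06, S07, S08 are mutually consistent (residuals ≈ 0); S05 is off by 19.1 km.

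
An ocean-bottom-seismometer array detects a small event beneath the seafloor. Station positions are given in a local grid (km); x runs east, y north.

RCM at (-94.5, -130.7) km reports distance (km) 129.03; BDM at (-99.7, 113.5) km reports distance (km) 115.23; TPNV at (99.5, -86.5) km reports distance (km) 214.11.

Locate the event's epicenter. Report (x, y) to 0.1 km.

(-97.1, -1.7)

Circle about each station: (x + 94.5)² + (y + 130.7)² = 129.03²; (x + 99.7)² + (y − 113.5)² = 115.23²; (x − 99.5)² + (y + 86.5)² = 214.11².
Subtracting the RCM equation from the BDM and TPNV equations removes the quadratic terms:
-10.4 x + 488.4 y = 180.39
388.0 x + 88.4 y = -37824.59
Solving the 2×2 system: x ≈ -97.1, y ≈ -1.7 km.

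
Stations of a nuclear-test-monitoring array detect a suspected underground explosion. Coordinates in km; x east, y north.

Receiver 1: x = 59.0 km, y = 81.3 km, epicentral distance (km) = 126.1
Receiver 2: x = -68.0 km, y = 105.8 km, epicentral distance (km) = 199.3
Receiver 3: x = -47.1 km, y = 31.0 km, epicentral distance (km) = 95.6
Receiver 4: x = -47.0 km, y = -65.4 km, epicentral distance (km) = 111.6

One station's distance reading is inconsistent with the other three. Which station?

Solve using three stations at a time. Using Receiver 1, Receiver 2, Receiver 4 (subtract circle equations pairwise → linear system) gives (x, y) ≈ (62.6, -44.7).
Distances from that point to each station vs reported:
  Receiver 1: calculated 126.1 vs reported 126.1 → residual 0.0 km
  Receiver 2: calculated 199.3 vs reported 199.3 → residual 0.0 km
  Receiver 3: calculated 133.3 vs reported 95.6 → residual 37.7 km
  Receiver 4: calculated 111.5 vs reported 111.6 → residual 0.1 km
Receiver 1, Receiver 2, Receiver 4 are mutually consistent (residuals ≈ 0); Receiver 3 is off by 37.7 km.

Receiver 3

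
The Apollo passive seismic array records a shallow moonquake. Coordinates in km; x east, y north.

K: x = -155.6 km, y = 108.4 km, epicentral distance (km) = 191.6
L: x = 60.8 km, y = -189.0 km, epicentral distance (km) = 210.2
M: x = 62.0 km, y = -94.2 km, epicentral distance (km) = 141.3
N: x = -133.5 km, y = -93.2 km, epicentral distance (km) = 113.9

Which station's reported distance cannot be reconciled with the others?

K

Solve using three stations at a time. Using L, M, N (subtract circle equations pairwise → linear system) gives (x, y) ≈ (-53.2, -12.4).
Distances from that point to each station vs reported:
  K: calculated 158.4 vs reported 191.6 → residual 33.2 km
  L: calculated 210.2 vs reported 210.2 → residual 0.0 km
  M: calculated 141.3 vs reported 141.3 → residual 0.0 km
  N: calculated 113.9 vs reported 113.9 → residual 0.0 km
L, M, N are mutually consistent (residuals ≈ 0); K is off by 33.2 km.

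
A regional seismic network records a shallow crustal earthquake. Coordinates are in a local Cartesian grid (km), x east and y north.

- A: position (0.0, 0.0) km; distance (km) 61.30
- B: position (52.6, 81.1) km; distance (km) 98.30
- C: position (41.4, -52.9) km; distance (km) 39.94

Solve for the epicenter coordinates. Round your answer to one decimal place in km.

(58.9, -17.0)

Circle about each station: x² + y² = 61.30²; (x − 52.6)² + (y − 81.1)² = 98.30²; (x − 41.4)² + (y + 52.9)² = 39.94².
Subtracting the A equation from the B and C equations removes the quadratic terms:
105.2 x + 162.2 y = 3438.77
82.8 x − 105.8 y = 6674.86
Solving the 2×2 system: x ≈ 58.9, y ≈ -17.0 km.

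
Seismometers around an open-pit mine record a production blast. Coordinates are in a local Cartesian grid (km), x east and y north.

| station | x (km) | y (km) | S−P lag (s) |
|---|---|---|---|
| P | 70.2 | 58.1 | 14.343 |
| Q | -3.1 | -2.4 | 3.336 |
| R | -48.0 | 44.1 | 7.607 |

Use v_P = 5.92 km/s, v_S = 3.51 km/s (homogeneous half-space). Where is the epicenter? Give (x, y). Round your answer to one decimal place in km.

-27.2 km east, -18.1 km north

Distance from S−P lag: d = Δt · v_P v_S / (v_P − v_S) = Δt · (5.92·3.51)/(5.92−3.51) ≈ 8.6221·Δt.
So d_P = 123.67, d_Q = 28.76, d_R = 65.59 km.
Circle about each station: (x − 70.2)² + (y − 58.1)² = 123.67²; (x + 3.1)² + (y + 2.4)² = 28.76²; (x + 48.0)² + (y − 44.1)² = 65.59².
Subtracting the P equation from the Q and R equations removes the quadratic terms:
-146.6 x − 121.0 y = 6178.85
-236.4 x − 28.0 y = 6937.38
Solving the 2×2 system: x ≈ -27.2, y ≈ -18.1 km.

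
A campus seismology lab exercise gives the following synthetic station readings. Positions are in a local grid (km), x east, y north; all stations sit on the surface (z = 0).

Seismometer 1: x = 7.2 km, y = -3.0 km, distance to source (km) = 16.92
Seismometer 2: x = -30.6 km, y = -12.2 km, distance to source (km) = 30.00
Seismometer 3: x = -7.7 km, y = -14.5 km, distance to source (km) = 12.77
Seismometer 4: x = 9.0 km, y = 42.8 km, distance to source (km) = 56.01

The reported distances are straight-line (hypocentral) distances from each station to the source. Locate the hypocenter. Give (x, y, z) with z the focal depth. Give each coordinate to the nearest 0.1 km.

(-2.8, -10.8, 11.2)

Each station gives a sphere (x−x_i)² + (y−y_i)² + z² = d_i² (stations at z=0).
Subtracting the Seismometer 1 sphere from Seismometer 2 and Seismometer 3: z² cancels, leaving linear equations in x and y:
-75.6 x − 18.4 y = 410.65
-29.8 x − 23.0 y = 331.91
Solving: x ≈ -2.804, y ≈ -10.798 km (keep extra digits for the depth step; rounded: -2.8, -10.8).
Then from the Seismometer 1 sphere: z² = 16.92² − (x − 7.2)² − (y + 3.0)² with x = -2.804, y = -10.798, so z ≈ 11.198 ≈ 11.2 km.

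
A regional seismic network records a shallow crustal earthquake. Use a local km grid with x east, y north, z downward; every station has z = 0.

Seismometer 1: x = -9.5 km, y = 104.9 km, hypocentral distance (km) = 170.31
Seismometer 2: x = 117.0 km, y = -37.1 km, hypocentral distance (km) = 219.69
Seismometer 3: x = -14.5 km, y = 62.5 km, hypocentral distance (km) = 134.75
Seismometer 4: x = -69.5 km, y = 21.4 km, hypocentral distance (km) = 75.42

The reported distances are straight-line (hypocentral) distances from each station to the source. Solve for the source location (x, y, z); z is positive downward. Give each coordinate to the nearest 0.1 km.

(-98.6, -34.0, 42.1)

Each station gives a sphere (x−x_i)² + (y−y_i)² + z² = d_i² (stations at z=0).
Subtracting the Seismometer 1 sphere from Seismometer 2 and Seismometer 3: z² cancels, leaving linear equations in x and y:
253.0 x − 284.0 y = -15287.05
-10.0 x − 84.8 y = 3870.17
Solving: x ≈ -98.602, y ≈ -34.011 km (keep extra digits for the depth step; rounded: -98.6, -34.0).
Then from the Seismometer 1 sphere: z² = 170.31² − (x + 9.5)² − (y − 104.9)² with x = -98.602, y = -34.011, so z ≈ 42.072 ≈ 42.1 km.
Check against Seismometer 4 (with the unrounded solution): distance 75.41 ≈ 75.42 km. ✓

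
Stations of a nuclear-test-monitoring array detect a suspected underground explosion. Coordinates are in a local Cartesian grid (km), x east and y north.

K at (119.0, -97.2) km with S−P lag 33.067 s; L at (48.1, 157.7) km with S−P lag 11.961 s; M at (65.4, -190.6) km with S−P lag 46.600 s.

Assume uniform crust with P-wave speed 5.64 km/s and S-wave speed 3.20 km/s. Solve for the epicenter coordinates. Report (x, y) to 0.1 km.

Distance from S−P lag: d = Δt · v_P v_S / (v_P − v_S) = Δt · (5.64·3.20)/(5.64−3.20) ≈ 7.3967·Δt.
So d_K = 244.59, d_L = 88.47, d_M = 344.69 km.
Circle about each station: (x − 119.0)² + (y + 97.2)² = 244.59²; (x − 48.1)² + (y − 157.7)² = 88.47²; (x − 65.4)² + (y + 190.6)² = 344.69².
Subtracting the K equation from the L and M equations removes the quadratic terms:
-141.8 x + 509.8 y = 55571.39
-107.2 x − 186.8 y = -41990.25
Solving the 2×2 system: x ≈ 135.9, y ≈ 146.8 km.
Check against K (with the unrounded x, y): √((x − 119.0)²+(y + 97.2)²) = 244.59 ≈ 244.59 km. ✓

135.9 km east, 146.8 km north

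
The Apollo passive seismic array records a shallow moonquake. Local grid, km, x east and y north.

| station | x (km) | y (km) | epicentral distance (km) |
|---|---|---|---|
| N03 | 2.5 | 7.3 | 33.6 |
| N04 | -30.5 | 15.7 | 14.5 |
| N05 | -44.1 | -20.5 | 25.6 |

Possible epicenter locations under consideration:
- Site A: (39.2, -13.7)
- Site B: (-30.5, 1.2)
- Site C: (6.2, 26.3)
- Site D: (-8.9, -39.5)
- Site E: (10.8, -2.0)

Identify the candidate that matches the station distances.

Site B

For each candidate, compare |candidate − station| to the reported distance:
Site A: residuals N03 8.7, N04 61.1, N05 58.0 → max 61.1 km
Site B: residuals N03 0.0, N04 0.0, N05 0.0 → max 0.0 km
Site C: residuals N03 14.2, N04 23.7, N05 43.1 → max 43.1 km
Site D: residuals N03 14.6, N04 44.8, N05 14.4 → max 44.8 km
Site E: residuals N03 21.1, N04 30.4, N05 32.3 → max 32.3 km
Only Site B has all residuals ≈ 0.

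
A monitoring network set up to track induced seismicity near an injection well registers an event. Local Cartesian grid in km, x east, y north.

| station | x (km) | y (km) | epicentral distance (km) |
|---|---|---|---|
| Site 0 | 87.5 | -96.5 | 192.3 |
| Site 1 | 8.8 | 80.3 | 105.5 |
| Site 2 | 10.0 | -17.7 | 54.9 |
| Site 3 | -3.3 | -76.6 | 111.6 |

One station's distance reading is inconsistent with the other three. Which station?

Site 2

Solve using three stations at a time. Using Site 0, Site 1, Site 3 (subtract circle equations pairwise → linear system) gives (x, y) ≈ (-71.4, 11.8).
Distances from that point to each station vs reported:
  Site 0: calculated 192.3 vs reported 192.3 → residual 0.0 km
  Site 1: calculated 105.5 vs reported 105.5 → residual 0.0 km
  Site 2: calculated 86.6 vs reported 54.9 → residual 31.7 km
  Site 3: calculated 111.6 vs reported 111.6 → residual 0.0 km
Site 0, Site 1, Site 3 are mutually consistent (residuals ≈ 0); Site 2 is off by 31.7 km.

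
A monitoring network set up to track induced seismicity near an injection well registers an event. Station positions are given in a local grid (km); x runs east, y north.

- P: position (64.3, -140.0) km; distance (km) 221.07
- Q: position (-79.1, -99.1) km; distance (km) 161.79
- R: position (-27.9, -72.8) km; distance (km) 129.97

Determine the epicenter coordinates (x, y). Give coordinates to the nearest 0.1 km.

(-36.2, 56.9)

Circle about each station: (x − 64.3)² + (y + 140.0)² = 221.07²; (x + 79.1)² + (y + 99.1)² = 161.79²; (x + 27.9)² + (y + 72.8)² = 129.97².
Subtracting pairs of circle equations eliminates x²+y² and gives linear equations (the radical axes):
-286.8 x + 81.8 y = 15039.07
-184.4 x + 134.4 y = 14323.50
Solving the 2×2 system: x ≈ -36.2, y ≈ 56.9 km.
Check against P (with the unrounded x, y): √((x − 64.3)²+(y + 140.0)²) = 221.06 ≈ 221.07 km. ✓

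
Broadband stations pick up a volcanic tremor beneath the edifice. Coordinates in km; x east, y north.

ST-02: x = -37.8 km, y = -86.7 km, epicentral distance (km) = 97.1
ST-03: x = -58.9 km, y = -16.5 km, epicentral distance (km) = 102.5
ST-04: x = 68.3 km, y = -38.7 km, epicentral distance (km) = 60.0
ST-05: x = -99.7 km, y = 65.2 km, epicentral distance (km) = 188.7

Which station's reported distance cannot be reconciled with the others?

Solve using three stations at a time. Using ST-03, ST-04, ST-05 (subtract circle equations pairwise → linear system) gives (x, y) ≈ (23.0, -78.2).
Distances from that point to each station vs reported:
  ST-02: calculated 61.4 vs reported 97.1 → residual 35.7 km
  ST-03: calculated 102.5 vs reported 102.5 → residual 0.0 km
  ST-04: calculated 60.1 vs reported 60.0 → residual 0.1 km
  ST-05: calculated 188.7 vs reported 188.7 → residual 0.0 km
ST-03, ST-04, ST-05 are mutually consistent (residuals ≈ 0); ST-02 is off by 35.7 km.

ST-02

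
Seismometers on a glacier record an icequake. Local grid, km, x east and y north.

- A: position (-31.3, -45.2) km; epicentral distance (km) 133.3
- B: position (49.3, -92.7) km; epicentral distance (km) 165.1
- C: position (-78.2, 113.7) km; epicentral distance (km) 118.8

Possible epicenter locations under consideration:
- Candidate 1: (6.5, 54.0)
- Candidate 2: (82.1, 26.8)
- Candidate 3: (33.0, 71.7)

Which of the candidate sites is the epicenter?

For each candidate, compare |candidate − station| to the reported distance:
Candidate 1: residuals A 27.1, B 12.3, C 15.2 → max 27.1 km
Candidate 2: residuals A 1.0, B 41.2, C 63.5 → max 63.5 km
Candidate 3: residuals A 0.1, B 0.1, C 0.1 → max 0.1 km
Only Candidate 3 has all residuals ≈ 0.

Candidate 3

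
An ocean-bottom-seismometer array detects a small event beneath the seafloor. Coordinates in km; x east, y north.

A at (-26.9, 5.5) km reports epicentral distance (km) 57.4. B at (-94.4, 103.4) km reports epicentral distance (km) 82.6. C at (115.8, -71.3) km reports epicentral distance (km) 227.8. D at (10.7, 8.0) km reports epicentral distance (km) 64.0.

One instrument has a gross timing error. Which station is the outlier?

Solve using three stations at a time. Using A, B, D (subtract circle equations pairwise → linear system) gives (x, y) ≈ (-22.5, 62.8).
Distances from that point to each station vs reported:
  A: calculated 57.4 vs reported 57.4 → residual 0.0 km
  B: calculated 82.6 vs reported 82.6 → residual 0.0 km
  C: calculated 192.6 vs reported 227.8 → residual 35.2 km
  D: calculated 64.0 vs reported 64.0 → residual 0.0 km
A, B, D are mutually consistent (residuals ≈ 0); C is off by 35.2 km.

C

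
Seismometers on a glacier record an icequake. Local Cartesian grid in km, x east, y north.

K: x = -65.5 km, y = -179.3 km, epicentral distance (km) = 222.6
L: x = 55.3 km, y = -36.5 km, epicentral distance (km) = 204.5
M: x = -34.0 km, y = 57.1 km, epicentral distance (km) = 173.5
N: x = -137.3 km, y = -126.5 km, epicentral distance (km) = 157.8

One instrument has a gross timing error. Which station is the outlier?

M

Solve using three stations at a time. Using K, L, N (subtract circle equations pairwise → linear system) gives (x, y) ≈ (-137.6, 31.3).
Distances from that point to each station vs reported:
  K: calculated 222.6 vs reported 222.6 → residual 0.0 km
  L: calculated 204.5 vs reported 204.5 → residual 0.0 km
  M: calculated 106.8 vs reported 173.5 → residual 66.7 km
  N: calculated 157.8 vs reported 157.8 → residual 0.0 km
K, L, N are mutually consistent (residuals ≈ 0); M is off by 66.7 km.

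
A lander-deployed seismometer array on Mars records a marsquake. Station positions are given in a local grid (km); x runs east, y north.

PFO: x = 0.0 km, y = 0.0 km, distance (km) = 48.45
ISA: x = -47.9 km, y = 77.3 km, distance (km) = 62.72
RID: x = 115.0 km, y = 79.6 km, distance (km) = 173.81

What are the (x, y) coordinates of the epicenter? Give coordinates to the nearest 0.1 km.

Circle about each station: x² + y² = 48.45²; (x + 47.9)² + (y − 77.3)² = 62.72²; (x − 115.0)² + (y − 79.6)² = 173.81².
Subtracting the PFO equation from the ISA and RID equations removes the quadratic terms:
-95.8 x + 154.6 y = 6683.30
230.0 x + 159.2 y = -8301.35
Solving the 2×2 system: x ≈ -46.2, y ≈ 14.6 km.

x ≈ -46.2 km, y ≈ 14.6 km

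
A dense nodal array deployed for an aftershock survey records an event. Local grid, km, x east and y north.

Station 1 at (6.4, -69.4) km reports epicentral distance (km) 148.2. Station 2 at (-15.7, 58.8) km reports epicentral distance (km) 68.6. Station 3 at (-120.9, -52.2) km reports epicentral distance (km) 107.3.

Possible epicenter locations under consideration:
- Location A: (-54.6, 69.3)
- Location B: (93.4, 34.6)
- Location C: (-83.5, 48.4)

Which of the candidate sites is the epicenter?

Location C

For each candidate, compare |candidate − station| to the reported distance:
Location A: residuals Station 1 3.3, Station 2 28.3, Station 3 31.1 → max 31.1 km
Location B: residuals Station 1 12.6, Station 2 43.2, Station 3 123.9 → max 123.9 km
Location C: residuals Station 1 0.0, Station 2 0.0, Station 3 0.0 → max 0.0 km
Only Location C has all residuals ≈ 0.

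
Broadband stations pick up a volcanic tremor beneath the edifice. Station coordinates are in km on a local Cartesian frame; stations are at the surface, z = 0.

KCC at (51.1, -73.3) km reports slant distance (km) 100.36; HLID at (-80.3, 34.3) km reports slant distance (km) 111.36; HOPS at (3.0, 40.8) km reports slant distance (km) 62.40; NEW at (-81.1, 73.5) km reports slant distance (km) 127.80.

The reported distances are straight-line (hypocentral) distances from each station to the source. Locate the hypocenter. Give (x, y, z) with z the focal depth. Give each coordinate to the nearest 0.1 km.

x ≈ 14.9 km, y ≈ 5.7 km, depth ≈ 50.2 km

Each station gives a sphere (x−x_i)² + (y−y_i)² + z² = d_i² (stations at z=0).
Subtracting the KCC sphere from HLID and HOPS: z² cancels, leaving linear equations in x and y:
-262.8 x + 215.2 y = -2688.44
-96.2 x + 228.2 y = -132.09
Solving: x ≈ 14.899, y ≈ 5.702 km (keep extra digits for the depth step; rounded: 14.9, 5.7).
Then from the KCC sphere: z² = 100.36² − (x − 51.1)² − (y + 73.3)² with x = 14.899, y = 5.702, so z ≈ 50.203 ≈ 50.2 km.
Check against NEW (with the unrounded solution): distance 127.80 ≈ 127.80 km. ✓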